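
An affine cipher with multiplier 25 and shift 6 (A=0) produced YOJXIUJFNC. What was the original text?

The inverse of 25 mod 26 is 25, since 25·25=625≡1. Apply D(y)=25·(y−6) mod 26:
Y(24): 25·(24−6)=450≡8 → I
O(14): 25·(14−6)=200≡18 → S
J(9): 25·(9−6)=75≡23 → X
X(23): 25·(23−6)=425≡9 → J
I(8): 25·(8−6)=50≡24 → Y
U(20): 25·(20−6)=350≡12 → M
J(9): 25·(9−6)=75≡23 → X
F(5): 25·(5−6)=-25≡1 → B
N(13): 25·(13−6)=175≡19 → T
C(2): 25·(2−6)=-100≡4 → E

ISXJYMXBTE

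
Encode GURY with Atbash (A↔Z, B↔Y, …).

G(6) → T(19)
U(20) → F(5)
R(17) → I(8)
Y(24) → B(1)

TFIB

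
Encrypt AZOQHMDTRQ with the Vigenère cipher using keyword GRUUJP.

Repeat the key across the message: GRUUJPGRUU
A(0)+G(6): 6 → G
Z(25)+R(17): 42≡16 → Q
O(14)+U(20): 34≡8 → I
Q(16)+U(20): 36≡10 → K
H(7)+J(9): 16 → Q
M(12)+P(15): 27≡1 → B
D(3)+G(6): 9 → J
T(19)+R(17): 36≡10 → K
R(17)+U(20): 37≡11 → L
Q(16)+U(20): 36≡10 → K

GQIKQBJKLK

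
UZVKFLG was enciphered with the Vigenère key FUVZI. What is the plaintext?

Repeat the key across the ciphertext: FUVZIFU
U(20)−F(5): 15 → P
Z(25)−U(20): 5 → F
V(21)−V(21): 0 → A
K(10)−Z(25): -15≡11 → L
F(5)−I(8): -3≡23 → X
L(11)−F(5): 6 → G
G(6)−U(20): -14≡12 → M

PFALXGM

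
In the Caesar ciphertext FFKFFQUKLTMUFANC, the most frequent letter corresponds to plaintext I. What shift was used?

23

The most frequent ciphertext letter is F (appears 5 times).
F is position 5; I is position 8.
Shift = -3≡23.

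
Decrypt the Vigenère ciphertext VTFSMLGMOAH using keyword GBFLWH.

PSAHQEALJPL

Repeat the key across the ciphertext: GBFLWHGBFLW
V(21)−G(6): 15 → P
T(19)−B(1): 18 → S
F(5)−F(5): 0 → A
S(18)−L(11): 7 → H
M(12)−W(22): -10≡16 → Q
L(11)−H(7): 4 → E
G(6)−G(6): 0 → A
M(12)−B(1): 11 → L
O(14)−F(5): 9 → J
A(0)−L(11): -11≡15 → P
H(7)−W(22): -15≡11 → L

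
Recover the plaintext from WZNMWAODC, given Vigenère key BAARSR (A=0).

Repeat the key across the ciphertext: BAARSRBAA
W(22)−B(1): 21 → V
Z(25)−A(0): 25 → Z
N(13)−A(0): 13 → N
M(12)−R(17): -5≡21 → V
W(22)−S(18): 4 → E
A(0)−R(17): -17≡9 → J
O(14)−B(1): 13 → N
D(3)−A(0): 3 → D
C(2)−A(0): 2 → C

VZNVEJNDC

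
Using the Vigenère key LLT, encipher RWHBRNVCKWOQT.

Repeat the key across the message: LLTLLTLLTLLTL
R(17)+L(11): 28≡2 → C
W(22)+L(11): 33≡7 → H
H(7)+T(19): 26≡0 → A
B(1)+L(11): 12 → M
R(17)+L(11): 28≡2 → C
N(13)+T(19): 32≡6 → G
V(21)+L(11): 32≡6 → G
C(2)+L(11): 13 → N
K(10)+T(19): 29≡3 → D
W(22)+L(11): 33≡7 → H
O(14)+L(11): 25 → Z
Q(16)+T(19): 35≡9 → J
T(19)+L(11): 30≡4 → E

CHAMCGGNDHZJE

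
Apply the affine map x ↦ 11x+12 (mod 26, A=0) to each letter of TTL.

T(19): 11·19+12=221≡13 → N
T(19): 11·19+12=221≡13 → N
L(11): 11·11+12=133≡3 → D

NND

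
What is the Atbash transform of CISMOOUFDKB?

C(2) → X(23)
I(8) → R(17)
S(18) → H(7)
M(12) → N(13)
O(14) → L(11)
O(14) → L(11)
U(20) → F(5)
F(5) → U(20)
D(3) → W(22)
K(10) → P(15)
B(1) → Y(24)

XRHNLLFUWPY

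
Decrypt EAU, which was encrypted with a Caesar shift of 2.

CYS

E(4): 4−2=2 → C
A(0): 0−2=-2≡24 → Y
U(20): 20−2=18 → S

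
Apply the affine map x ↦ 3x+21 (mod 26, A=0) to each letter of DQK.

ERZ

D(3): 3·3+21=30≡4 → E
Q(16): 3·16+21=69≡17 → R
K(10): 3·10+21=51≡25 → Z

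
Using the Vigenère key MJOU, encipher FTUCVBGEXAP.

Repeat the key across the message: MJOUMJOUMJO
F(5)+M(12): 17 → R
T(19)+J(9): 28≡2 → C
U(20)+O(14): 34≡8 → I
C(2)+U(20): 22 → W
V(21)+M(12): 33≡7 → H
B(1)+J(9): 10 → K
G(6)+O(14): 20 → U
E(4)+U(20): 24 → Y
X(23)+M(12): 35≡9 → J
A(0)+J(9): 9 → J
P(15)+O(14): 29≡3 → D

RCIWHKUYJJD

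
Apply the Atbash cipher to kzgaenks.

k(10) → p(15)
z(25) → a(0)
g(6) → t(19)
a(0) → z(25)
e(4) → v(21)
n(13) → m(12)
k(10) → p(15)
s(18) → h(7)

patzvmph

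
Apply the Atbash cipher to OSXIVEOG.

O(14) → L(11)
S(18) → H(7)
X(23) → C(2)
I(8) → R(17)
V(21) → E(4)
E(4) → V(21)
O(14) → L(11)
G(6) → T(19)

LHCREVLT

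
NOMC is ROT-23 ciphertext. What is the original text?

QRPF

N(13): 13−23=-10≡16 → Q
O(14): 14−23=-9≡17 → R
M(12): 12−23=-11≡15 → P
C(2): 2−23=-21≡5 → F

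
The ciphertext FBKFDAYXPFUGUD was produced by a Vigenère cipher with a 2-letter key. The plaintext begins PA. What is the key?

Subtract each crib letter from the matching ciphertext letter (mod 26):
F(5)−P(15)=-10≡16 → Q
B(1)−A(0)=1 → B

QB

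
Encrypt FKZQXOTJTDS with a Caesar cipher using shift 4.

JODUBSXNXHW

F(5): 5+4=9 → J
K(10): 10+4=14 → O
Z(25): 25+4=29≡3 → D
Q(16): 16+4=20 → U
X(23): 23+4=27≡1 → B
O(14): 14+4=18 → S
T(19): 19+4=23 → X
J(9): 9+4=13 → N
T(19): 19+4=23 → X
D(3): 3+4=7 → H
S(18): 18+4=22 → W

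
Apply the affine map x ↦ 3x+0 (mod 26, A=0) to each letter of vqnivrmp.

v(21): 3·21+0=63≡11 → l
q(16): 3·16+0=48≡22 → w
n(13): 3·13+0=39≡13 → n
i(8): 3·8+0=24 → y
v(21): 3·21+0=63≡11 → l
r(17): 3·17+0=51≡25 → z
m(12): 3·12+0=36≡10 → k
p(15): 3·15+0=45≡19 → t

lwnylzkt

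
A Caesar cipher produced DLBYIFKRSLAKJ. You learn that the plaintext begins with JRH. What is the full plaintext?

From the crib: D(3)−J(9)=-6≡20, so the shift is 20.
Subtract 20 from each ciphertext letter:
D(3): 3−20=-17≡9 → J
L(11): 11−20=-9≡17 → R
B(1): 1−20=-19≡7 → H
Y(24): 24−20=4 → E
I(8): 8−20=-12≡14 → O
F(5): 5−20=-15≡11 → L
K(10): 10−20=-10≡16 → Q
R(17): 17−20=-3≡23 → X
S(18): 18−20=-2≡24 → Y
L(11): 11−20=-9≡17 → R
A(0): 0−20=-20≡6 → G
K(10): 10−20=-10≡16 → Q
J(9): 9−20=-11≡15 → P

JRHEOLQXYRGQP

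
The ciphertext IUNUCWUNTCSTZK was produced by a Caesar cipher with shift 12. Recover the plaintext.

WIBIQKIBHQGHNY

I(8): 8−12=-4≡22 → W
U(20): 20−12=8 → I
N(13): 13−12=1 → B
U(20): 20−12=8 → I
C(2): 2−12=-10≡16 → Q
W(22): 22−12=10 → K
U(20): 20−12=8 → I
N(13): 13−12=1 → B
T(19): 19−12=7 → H
C(2): 2−12=-10≡16 → Q
S(18): 18−12=6 → G
T(19): 19−12=7 → H
Z(25): 25−12=13 → N
K(10): 10−12=-2≡24 → Y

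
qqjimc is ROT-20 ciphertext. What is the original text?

wwposi

q(16): 16−20=-4≡22 → w
q(16): 16−20=-4≡22 → w
j(9): 9−20=-11≡15 → p
i(8): 8−20=-12≡14 → o
m(12): 12−20=-8≡18 → s
c(2): 2−20=-18≡8 → i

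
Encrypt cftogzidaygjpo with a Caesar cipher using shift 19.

c(2): 2+19=21 → v
f(5): 5+19=24 → y
t(19): 19+19=38≡12 → m
o(14): 14+19=33≡7 → h
g(6): 6+19=25 → z
z(25): 25+19=44≡18 → s
i(8): 8+19=27≡1 → b
d(3): 3+19=22 → w
a(0): 0+19=19 → t
y(24): 24+19=43≡17 → r
g(6): 6+19=25 → z
j(9): 9+19=28≡2 → c
p(15): 15+19=34≡8 → i
o(14): 14+19=33≡7 → h

vymhzsbwtrzcih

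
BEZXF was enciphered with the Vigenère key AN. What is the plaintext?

Repeat the key across the ciphertext: ANANA
B(1)−A(0): 1 → B
E(4)−N(13): -9≡17 → R
Z(25)−A(0): 25 → Z
X(23)−N(13): 10 → K
F(5)−A(0): 5 → F

BRZKF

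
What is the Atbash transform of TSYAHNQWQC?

GHBZSMJDJX

T(19) → G(6)
S(18) → H(7)
Y(24) → B(1)
A(0) → Z(25)
H(7) → S(18)
N(13) → M(12)
Q(16) → J(9)
W(22) → D(3)
Q(16) → J(9)
C(2) → X(23)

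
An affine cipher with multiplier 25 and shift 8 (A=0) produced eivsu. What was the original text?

The inverse of 25 mod 26 is 25, since 25·25=625≡1. Apply D(y)=25·(y−8) mod 26:
e(4): 25·(4−8)=-100≡4 → e
i(8): 25·(8−8)=0 → a
v(21): 25·(21−8)=325≡13 → n
s(18): 25·(18−8)=250≡16 → q
u(20): 25·(20−8)=300≡14 → o

eanqo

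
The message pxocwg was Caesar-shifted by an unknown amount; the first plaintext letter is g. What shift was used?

9

From the crib: p(15)−g(6)=9, so the shift is 9.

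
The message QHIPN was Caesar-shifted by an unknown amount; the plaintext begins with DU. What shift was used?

From the crib: Q(16)−D(3)=13, so the shift is 13.

13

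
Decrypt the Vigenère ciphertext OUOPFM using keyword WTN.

SBBTMZ

Repeat the key across the ciphertext: WTNWTN
O(14)−W(22): -8≡18 → S
U(20)−T(19): 1 → B
O(14)−N(13): 1 → B
P(15)−W(22): -7≡19 → T
F(5)−T(19): -14≡12 → M
M(12)−N(13): -1≡25 → Z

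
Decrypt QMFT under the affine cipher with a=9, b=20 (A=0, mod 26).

The inverse of 9 mod 26 is 3, since 9·3=27≡1. Apply D(y)=3·(y−20) mod 26:
Q(16): 3·(16−20)=-12≡14 → O
M(12): 3·(12−20)=-24≡2 → C
F(5): 3·(5−20)=-45≡7 → H
T(19): 3·(19−20)=-3≡23 → X

OCHX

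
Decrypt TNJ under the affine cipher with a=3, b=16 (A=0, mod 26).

The inverse of 3 mod 26 is 9, since 3·9=27≡1. Apply D(y)=9·(y−16) mod 26:
T(19): 9·(19−16)=27≡1 → B
N(13): 9·(13−16)=-27≡25 → Z
J(9): 9·(9−16)=-63≡15 → P

BZP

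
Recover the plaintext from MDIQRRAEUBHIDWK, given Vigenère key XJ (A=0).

PULHUIDVXSKZGNN

Repeat the key across the ciphertext: XJXJXJXJXJXJXJX
M(12)−X(23): -11≡15 → P
D(3)−J(9): -6≡20 → U
I(8)−X(23): -15≡11 → L
Q(16)−J(9): 7 → H
R(17)−X(23): -6≡20 → U
R(17)−J(9): 8 → I
A(0)−X(23): -23≡3 → D
E(4)−J(9): -5≡21 → V
U(20)−X(23): -3≡23 → X
B(1)−J(9): -8≡18 → S
H(7)−X(23): -16≡10 → K
I(8)−J(9): -1≡25 → Z
D(3)−X(23): -20≡6 → G
W(22)−J(9): 13 → N
K(10)−X(23): -13≡13 → N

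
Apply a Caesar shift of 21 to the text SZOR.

NUJM

S(18): 18+21=39≡13 → N
Z(25): 25+21=46≡20 → U
O(14): 14+21=35≡9 → J
R(17): 17+21=38≡12 → M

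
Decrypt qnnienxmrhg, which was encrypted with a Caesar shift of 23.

q(16): 16−23=-7≡19 → t
n(13): 13−23=-10≡16 → q
n(13): 13−23=-10≡16 → q
i(8): 8−23=-15≡11 → l
e(4): 4−23=-19≡7 → h
n(13): 13−23=-10≡16 → q
x(23): 23−23=0 → a
m(12): 12−23=-11≡15 → p
r(17): 17−23=-6≡20 → u
h(7): 7−23=-16≡10 → k
g(6): 6−23=-17≡9 → j

tqqlhqapukj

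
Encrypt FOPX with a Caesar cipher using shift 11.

F(5): 5+11=16 → Q
O(14): 14+11=25 → Z
P(15): 15+11=26≡0 → A
X(23): 23+11=34≡8 → I

QZAI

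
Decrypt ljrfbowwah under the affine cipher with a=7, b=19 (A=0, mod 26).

The inverse of 7 mod 26 is 15, since 7·15=105≡1. Apply D(y)=15·(y−19) mod 26:
l(11): 15·(11−19)=-120≡10 → k
j(9): 15·(9−19)=-150≡6 → g
r(17): 15·(17−19)=-30≡22 → w
f(5): 15·(5−19)=-210≡24 → y
b(1): 15·(1−19)=-270≡16 → q
o(14): 15·(14−19)=-75≡3 → d
w(22): 15·(22−19)=45≡19 → t
w(22): 15·(22−19)=45≡19 → t
a(0): 15·(0−19)=-285≡1 → b
h(7): 15·(7−19)=-180≡2 → c

kgwyqdttbc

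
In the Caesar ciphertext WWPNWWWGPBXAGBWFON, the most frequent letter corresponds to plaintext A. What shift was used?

22

The most frequent ciphertext letter is W (appears 6 times).
W is position 22; A is position 0.
Shift = 22.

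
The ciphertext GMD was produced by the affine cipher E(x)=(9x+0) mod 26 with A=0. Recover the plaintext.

SKJ

The inverse of 9 mod 26 is 3, since 9·3=27≡1. Apply D(y)=3·(y−0) mod 26:
G(6): 3·(6−0)=18 → S
M(12): 3·(12−0)=36≡10 → K
D(3): 3·(3−0)=9 → J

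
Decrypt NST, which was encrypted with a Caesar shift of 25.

N(13): 13−25=-12≡14 → O
S(18): 18−25=-7≡19 → T
T(19): 19−25=-6≡20 → U

OTU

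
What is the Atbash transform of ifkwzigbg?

i(8) → r(17)
f(5) → u(20)
k(10) → p(15)
w(22) → d(3)
z(25) → a(0)
i(8) → r(17)
g(6) → t(19)
b(1) → y(24)
g(6) → t(19)

rupdartyt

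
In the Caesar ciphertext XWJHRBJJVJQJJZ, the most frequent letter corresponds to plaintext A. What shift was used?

The most frequent ciphertext letter is J (appears 6 times).
J is position 9; A is position 0.
Shift = 9.

9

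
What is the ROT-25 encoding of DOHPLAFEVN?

D(3): 3+25=28≡2 → C
O(14): 14+25=39≡13 → N
H(7): 7+25=32≡6 → G
P(15): 15+25=40≡14 → O
L(11): 11+25=36≡10 → K
A(0): 0+25=25 → Z
F(5): 5+25=30≡4 → E
E(4): 4+25=29≡3 → D
V(21): 21+25=46≡20 → U
N(13): 13+25=38≡12 → M

CNGOKZEDUM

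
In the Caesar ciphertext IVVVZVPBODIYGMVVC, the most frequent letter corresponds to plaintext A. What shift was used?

The most frequent ciphertext letter is V (appears 6 times).
V is position 21; A is position 0.
Shift = 21.

21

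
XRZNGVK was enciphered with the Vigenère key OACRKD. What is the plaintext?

JRXWWSW

Repeat the key across the ciphertext: OACRKDO
X(23)−O(14): 9 → J
R(17)−A(0): 17 → R
Z(25)−C(2): 23 → X
N(13)−R(17): -4≡22 → W
G(6)−K(10): -4≡22 → W
V(21)−D(3): 18 → S
K(10)−O(14): -4≡22 → W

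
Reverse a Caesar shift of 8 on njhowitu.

n(13): 13−8=5 → f
j(9): 9−8=1 → b
h(7): 7−8=-1≡25 → z
o(14): 14−8=6 → g
w(22): 22−8=14 → o
i(8): 8−8=0 → a
t(19): 19−8=11 → l
u(20): 20−8=12 → m

fbzgoalm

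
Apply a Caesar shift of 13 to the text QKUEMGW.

Q(16): 16+13=29≡3 → D
K(10): 10+13=23 → X
U(20): 20+13=33≡7 → H
E(4): 4+13=17 → R
M(12): 12+13=25 → Z
G(6): 6+13=19 → T
W(22): 22+13=35≡9 → J

DXHRZTJ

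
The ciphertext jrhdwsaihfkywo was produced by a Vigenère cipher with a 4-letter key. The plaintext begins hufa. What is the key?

Subtract each crib letter from the matching ciphertext letter (mod 26):
j(9)−h(7)=2 → c
r(17)−u(20)=-3≡23 → x
h(7)−f(5)=2 → c
d(3)−a(0)=3 → d

cxcd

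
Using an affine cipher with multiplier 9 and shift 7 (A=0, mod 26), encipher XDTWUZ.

GIWXFY

X(23): 9·23+7=214≡6 → G
D(3): 9·3+7=34≡8 → I
T(19): 9·19+7=178≡22 → W
W(22): 9·22+7=205≡23 → X
U(20): 9·20+7=187≡5 → F
Z(25): 9·25+7=232≡24 → Y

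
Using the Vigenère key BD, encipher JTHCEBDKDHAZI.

KWIFFEENEKBCJ

Repeat the key across the message: BDBDBDBDBDBDB
J(9)+B(1): 10 → K
T(19)+D(3): 22 → W
H(7)+B(1): 8 → I
C(2)+D(3): 5 → F
E(4)+B(1): 5 → F
B(1)+D(3): 4 → E
D(3)+B(1): 4 → E
K(10)+D(3): 13 → N
D(3)+B(1): 4 → E
H(7)+D(3): 10 → K
A(0)+B(1): 1 → B
Z(25)+D(3): 28≡2 → C
I(8)+B(1): 9 → J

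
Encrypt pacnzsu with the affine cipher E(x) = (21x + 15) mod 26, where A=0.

p(15): 21·15+15=330≡18 → s
a(0): 21·0+15=15 → p
c(2): 21·2+15=57≡5 → f
n(13): 21·13+15=288≡2 → c
z(25): 21·25+15=540≡20 → u
s(18): 21·18+15=393≡3 → d
u(20): 21·20+15=435≡19 → t

spfcudt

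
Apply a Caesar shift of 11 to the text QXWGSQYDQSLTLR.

Q(16): 16+11=27≡1 → B
X(23): 23+11=34≡8 → I
W(22): 22+11=33≡7 → H
G(6): 6+11=17 → R
S(18): 18+11=29≡3 → D
Q(16): 16+11=27≡1 → B
Y(24): 24+11=35≡9 → J
D(3): 3+11=14 → O
Q(16): 16+11=27≡1 → B
S(18): 18+11=29≡3 → D
L(11): 11+11=22 → W
T(19): 19+11=30≡4 → E
L(11): 11+11=22 → W
R(17): 17+11=28≡2 → C

BIHRDBJOBDWEWC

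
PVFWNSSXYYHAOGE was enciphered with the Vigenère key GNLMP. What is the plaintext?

Repeat the key across the ciphertext: GNLMPGNLMPGNLMP
P(15)−G(6): 9 → J
V(21)−N(13): 8 → I
F(5)−L(11): -6≡20 → U
W(22)−M(12): 10 → K
N(13)−P(15): -2≡24 → Y
S(18)−G(6): 12 → M
S(18)−N(13): 5 → F
X(23)−L(11): 12 → M
Y(24)−M(12): 12 → M
Y(24)−P(15): 9 → J
H(7)−G(6): 1 → B
A(0)−N(13): -13≡13 → N
O(14)−L(11): 3 → D
G(6)−M(12): -6≡20 → U
E(4)−P(15): -11≡15 → P

JIUKYMFMMJBNDUP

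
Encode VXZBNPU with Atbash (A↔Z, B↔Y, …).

V(21) → E(4)
X(23) → C(2)
Z(25) → A(0)
B(1) → Y(24)
N(13) → M(12)
P(15) → K(10)
U(20) → F(5)

ECAYMKF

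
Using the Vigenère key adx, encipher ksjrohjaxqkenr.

Repeat the key across the message: adxadxadxadxad
k(10)+a(0): 10 → k
s(18)+d(3): 21 → v
j(9)+x(23): 32≡6 → g
r(17)+a(0): 17 → r
o(14)+d(3): 17 → r
h(7)+x(23): 30≡4 → e
j(9)+a(0): 9 → j
a(0)+d(3): 3 → d
x(23)+x(23): 46≡20 → u
q(16)+a(0): 16 → q
k(10)+d(3): 13 → n
e(4)+x(23): 27≡1 → b
n(13)+a(0): 13 → n
r(17)+d(3): 20 → u

kvgrrejduqnbnu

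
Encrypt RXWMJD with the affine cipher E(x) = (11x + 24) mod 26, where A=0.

DRGATF

R(17): 11·17+24=211≡3 → D
X(23): 11·23+24=277≡17 → R
W(22): 11·22+24=266≡6 → G
M(12): 11·12+24=156≡0 → A
J(9): 11·9+24=123≡19 → T
D(3): 11·3+24=57≡5 → F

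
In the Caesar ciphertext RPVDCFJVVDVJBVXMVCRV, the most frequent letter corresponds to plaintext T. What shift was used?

2

The most frequent ciphertext letter is V (appears 7 times).
V is position 21; T is position 19.
Shift = 2.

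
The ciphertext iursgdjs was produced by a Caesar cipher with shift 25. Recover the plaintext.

i(8): 8−25=-17≡9 → j
u(20): 20−25=-5≡21 → v
r(17): 17−25=-8≡18 → s
s(18): 18−25=-7≡19 → t
g(6): 6−25=-19≡7 → h
d(3): 3−25=-22≡4 → e
j(9): 9−25=-16≡10 → k
s(18): 18−25=-7≡19 → t

jvsthekt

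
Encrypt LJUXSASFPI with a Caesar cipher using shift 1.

L(11): 11+1=12 → M
J(9): 9+1=10 → K
U(20): 20+1=21 → V
X(23): 23+1=24 → Y
S(18): 18+1=19 → T
A(0): 0+1=1 → B
S(18): 18+1=19 → T
F(5): 5+1=6 → G
P(15): 15+1=16 → Q
I(8): 8+1=9 → J

MKVYTBTGQJ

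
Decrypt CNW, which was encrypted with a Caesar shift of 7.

C(2): 2−7=-5≡21 → V
N(13): 13−7=6 → G
W(22): 22−7=15 → P

VGP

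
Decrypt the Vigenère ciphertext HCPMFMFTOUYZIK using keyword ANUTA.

HPVTFMSZVUYMOR

Repeat the key across the ciphertext: ANUTAANUTAANUT
H(7)−A(0): 7 → H
C(2)−N(13): -11≡15 → P
P(15)−U(20): -5≡21 → V
M(12)−T(19): -7≡19 → T
F(5)−A(0): 5 → F
M(12)−A(0): 12 → M
F(5)−N(13): -8≡18 → S
T(19)−U(20): -1≡25 → Z
O(14)−T(19): -5≡21 → V
U(20)−A(0): 20 → U
Y(24)−A(0): 24 → Y
Z(25)−N(13): 12 → M
I(8)−U(20): -12≡14 → O
K(10)−T(19): -9≡17 → R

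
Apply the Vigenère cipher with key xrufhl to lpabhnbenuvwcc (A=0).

igugoyyvhzchzt

Repeat the key across the message: xrufhlxrufhlxr
l(11)+x(23): 34≡8 → i
p(15)+r(17): 32≡6 → g
a(0)+u(20): 20 → u
b(1)+f(5): 6 → g
h(7)+h(7): 14 → o
n(13)+l(11): 24 → y
b(1)+x(23): 24 → y
e(4)+r(17): 21 → v
n(13)+u(20): 33≡7 → h
u(20)+f(5): 25 → z
v(21)+h(7): 28≡2 → c
w(22)+l(11): 33≡7 → h
c(2)+x(23): 25 → z
c(2)+r(17): 19 → t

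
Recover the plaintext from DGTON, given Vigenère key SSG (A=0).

Repeat the key across the ciphertext: SSGSS
D(3)−S(18): -15≡11 → L
G(6)−S(18): -12≡14 → O
T(19)−G(6): 13 → N
O(14)−S(18): -4≡22 → W
N(13)−S(18): -5≡21 → V

LONWV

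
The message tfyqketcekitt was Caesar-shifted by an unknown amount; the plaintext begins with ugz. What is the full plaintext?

ugzrlfudfljuu

From the crib: t(19)−u(20)=-1≡25, so the shift is 25.
Subtract 25 from each ciphertext letter:
t(19): 19−25=-6≡20 → u
f(5): 5−25=-20≡6 → g
y(24): 24−25=-1≡25 → z
q(16): 16−25=-9≡17 → r
k(10): 10−25=-15≡11 → l
e(4): 4−25=-21≡5 → f
t(19): 19−25=-6≡20 → u
c(2): 2−25=-23≡3 → d
e(4): 4−25=-21≡5 → f
k(10): 10−25=-15≡11 → l
i(8): 8−25=-17≡9 → j
t(19): 19−25=-6≡20 → u
t(19): 19−25=-6≡20 → u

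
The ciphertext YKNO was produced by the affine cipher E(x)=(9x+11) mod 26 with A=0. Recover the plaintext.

The inverse of 9 mod 26 is 3, since 9·3=27≡1. Apply D(y)=3·(y−11) mod 26:
Y(24): 3·(24−11)=39≡13 → N
K(10): 3·(10−11)=-3≡23 → X
N(13): 3·(13−11)=6 → G
O(14): 3·(14−11)=9 → J

NXGJ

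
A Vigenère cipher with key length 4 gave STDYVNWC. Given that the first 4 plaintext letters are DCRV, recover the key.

Subtract each crib letter from the matching ciphertext letter (mod 26):
S(18)−D(3)=15 → P
T(19)−C(2)=17 → R
D(3)−R(17)=-14≡12 → M
Y(24)−V(21)=3 → D

PRMD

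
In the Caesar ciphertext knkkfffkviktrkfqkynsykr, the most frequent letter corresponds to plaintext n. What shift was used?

The most frequent ciphertext letter is k (appears 8 times).
k is position 10; n is position 13.
Shift = -3≡23.

23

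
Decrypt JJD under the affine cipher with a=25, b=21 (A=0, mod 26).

MMS

The inverse of 25 mod 26 is 25, since 25·25=625≡1. Apply D(y)=25·(y−21) mod 26:
J(9): 25·(9−21)=-300≡12 → M
J(9): 25·(9−21)=-300≡12 → M
D(3): 25·(3−21)=-450≡18 → S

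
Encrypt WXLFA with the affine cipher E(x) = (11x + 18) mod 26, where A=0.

ALJVS

W(22): 11·22+18=260≡0 → A
X(23): 11·23+18=271≡11 → L
L(11): 11·11+18=139≡9 → J
F(5): 11·5+18=73≡21 → V
A(0): 11·0+18=18 → S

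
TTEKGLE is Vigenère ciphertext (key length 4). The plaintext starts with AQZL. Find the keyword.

TDFZ

Subtract each crib letter from the matching ciphertext letter (mod 26):
T(19)−A(0)=19 → T
T(19)−Q(16)=3 → D
E(4)−Z(25)=-21≡5 → F
K(10)−L(11)=-1≡25 → Z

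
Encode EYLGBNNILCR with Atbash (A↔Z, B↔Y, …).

VBOTYMMROXI

E(4) → V(21)
Y(24) → B(1)
L(11) → O(14)
G(6) → T(19)
B(1) → Y(24)
N(13) → M(12)
N(13) → M(12)
I(8) → R(17)
L(11) → O(14)
C(2) → X(23)
R(17) → I(8)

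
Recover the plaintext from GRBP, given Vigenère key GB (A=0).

AQVO

Repeat the key across the ciphertext: GBGB
G(6)−G(6): 0 → A
R(17)−B(1): 16 → Q
B(1)−G(6): -5≡21 → V
P(15)−B(1): 14 → O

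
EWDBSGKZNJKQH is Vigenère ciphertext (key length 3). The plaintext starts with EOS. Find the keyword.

AIL

Subtract each crib letter from the matching ciphertext letter (mod 26):
E(4)−E(4)=0 → A
W(22)−O(14)=8 → I
D(3)−S(18)=-15≡11 → L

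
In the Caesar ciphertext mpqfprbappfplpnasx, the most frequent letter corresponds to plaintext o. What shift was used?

The most frequent ciphertext letter is p (appears 6 times).
p is position 15; o is position 14.
Shift = 1.

1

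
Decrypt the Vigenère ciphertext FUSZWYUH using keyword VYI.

KWKEYQZJ

Repeat the key across the ciphertext: VYIVYIVY
F(5)−V(21): -16≡10 → K
U(20)−Y(24): -4≡22 → W
S(18)−I(8): 10 → K
Z(25)−V(21): 4 → E
W(22)−Y(24): -2≡24 → Y
Y(24)−I(8): 16 → Q
U(20)−V(21): -1≡25 → Z
H(7)−Y(24): -17≡9 → J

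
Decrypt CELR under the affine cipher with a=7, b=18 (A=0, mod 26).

The inverse of 7 mod 26 is 15, since 7·15=105≡1. Apply D(y)=15·(y−18) mod 26:
C(2): 15·(2−18)=-240≡20 → U
E(4): 15·(4−18)=-210≡24 → Y
L(11): 15·(11−18)=-105≡25 → Z
R(17): 15·(17−18)=-15≡11 → L

UYZL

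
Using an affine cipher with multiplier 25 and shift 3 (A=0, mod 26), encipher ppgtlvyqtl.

ooxksifnks

p(15): 25·15+3=378≡14 → o
p(15): 25·15+3=378≡14 → o
g(6): 25·6+3=153≡23 → x
t(19): 25·19+3=478≡10 → k
l(11): 25·11+3=278≡18 → s
v(21): 25·21+3=528≡8 → i
y(24): 25·24+3=603≡5 → f
q(16): 25·16+3=403≡13 → n
t(19): 25·19+3=478≡10 → k
l(11): 25·11+3=278≡18 → s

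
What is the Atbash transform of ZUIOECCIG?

AFRLVXXRT

Z(25) → A(0)
U(20) → F(5)
I(8) → R(17)
O(14) → L(11)
E(4) → V(21)
C(2) → X(23)
C(2) → X(23)
I(8) → R(17)
G(6) → T(19)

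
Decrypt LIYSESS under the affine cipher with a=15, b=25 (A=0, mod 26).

The inverse of 15 mod 26 is 7, since 15·7=105≡1. Apply D(y)=7·(y−25) mod 26:
L(11): 7·(11−25)=-98≡6 → G
I(8): 7·(8−25)=-119≡11 → L
Y(24): 7·(24−25)=-7≡19 → T
S(18): 7·(18−25)=-49≡3 → D
E(4): 7·(4−25)=-147≡9 → J
S(18): 7·(18−25)=-49≡3 → D
S(18): 7·(18−25)=-49≡3 → D

GLTDJDD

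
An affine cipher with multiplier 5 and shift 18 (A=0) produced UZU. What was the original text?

The inverse of 5 mod 26 is 21, since 5·21=105≡1. Apply D(y)=21·(y−18) mod 26:
U(20): 21·(20−18)=42≡16 → Q
Z(25): 21·(25−18)=147≡17 → R
U(20): 21·(20−18)=42≡16 → Q

QRQ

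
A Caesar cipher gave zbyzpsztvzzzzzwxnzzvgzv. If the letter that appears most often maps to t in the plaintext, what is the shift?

6

The most frequent ciphertext letter is z (appears 11 times).
z is position 25; t is position 19.
Shift = 6.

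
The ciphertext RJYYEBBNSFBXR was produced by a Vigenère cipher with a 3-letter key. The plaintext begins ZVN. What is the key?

SOL

Subtract each crib letter from the matching ciphertext letter (mod 26):
R(17)−Z(25)=-8≡18 → S
J(9)−V(21)=-12≡14 → O
Y(24)−N(13)=11 → L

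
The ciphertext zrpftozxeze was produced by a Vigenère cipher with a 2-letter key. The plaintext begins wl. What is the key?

Subtract each crib letter from the matching ciphertext letter (mod 26):
z(25)−w(22)=3 → d
r(17)−l(11)=6 → g

dg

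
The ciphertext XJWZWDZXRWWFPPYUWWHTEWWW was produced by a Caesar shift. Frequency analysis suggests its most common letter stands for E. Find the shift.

The most frequent ciphertext letter is W (appears 9 times).
W is position 22; E is position 4.
Shift = 18.

18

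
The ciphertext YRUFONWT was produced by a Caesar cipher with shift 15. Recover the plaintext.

Y(24): 24−15=9 → J
R(17): 17−15=2 → C
U(20): 20−15=5 → F
F(5): 5−15=-10≡16 → Q
O(14): 14−15=-1≡25 → Z
N(13): 13−15=-2≡24 → Y
W(22): 22−15=7 → H
T(19): 19−15=4 → E

JCFQZYHE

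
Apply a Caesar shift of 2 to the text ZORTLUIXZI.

BQTVNWKZBK

Z(25): 25+2=27≡1 → B
O(14): 14+2=16 → Q
R(17): 17+2=19 → T
T(19): 19+2=21 → V
L(11): 11+2=13 → N
U(20): 20+2=22 → W
I(8): 8+2=10 → K
X(23): 23+2=25 → Z
Z(25): 25+2=27≡1 → B
I(8): 8+2=10 → K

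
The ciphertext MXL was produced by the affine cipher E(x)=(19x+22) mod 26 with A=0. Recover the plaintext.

The inverse of 19 mod 26 is 11, since 19·11=209≡1. Apply D(y)=11·(y−22) mod 26:
M(12): 11·(12−22)=-110≡20 → U
X(23): 11·(23−22)=11 → L
L(11): 11·(11−22)=-121≡9 → J

ULJ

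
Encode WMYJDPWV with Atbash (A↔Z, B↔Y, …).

DNBQWKDE

W(22) → D(3)
M(12) → N(13)
Y(24) → B(1)
J(9) → Q(16)
D(3) → W(22)
P(15) → K(10)
W(22) → D(3)
V(21) → E(4)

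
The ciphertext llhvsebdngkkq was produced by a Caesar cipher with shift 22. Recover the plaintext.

l(11): 11−22=-11≡15 → p
l(11): 11−22=-11≡15 → p
h(7): 7−22=-15≡11 → l
v(21): 21−22=-1≡25 → z
s(18): 18−22=-4≡22 → w
e(4): 4−22=-18≡8 → i
b(1): 1−22=-21≡5 → f
d(3): 3−22=-19≡7 → h
n(13): 13−22=-9≡17 → r
g(6): 6−22=-16≡10 → k
k(10): 10−22=-12≡14 → o
k(10): 10−22=-12≡14 → o
q(16): 16−22=-6≡20 → u

pplzwifhrkoou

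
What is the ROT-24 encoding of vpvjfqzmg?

v(21): 21+24=45≡19 → t
p(15): 15+24=39≡13 → n
v(21): 21+24=45≡19 → t
j(9): 9+24=33≡7 → h
f(5): 5+24=29≡3 → d
q(16): 16+24=40≡14 → o
z(25): 25+24=49≡23 → x
m(12): 12+24=36≡10 → k
g(6): 6+24=30≡4 → e

tnthdoxke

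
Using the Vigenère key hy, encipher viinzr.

cgplgp

Repeat the key across the message: hyhyhy
v(21)+h(7): 28≡2 → c
i(8)+y(24): 32≡6 → g
i(8)+h(7): 15 → p
n(13)+y(24): 37≡11 → l
z(25)+h(7): 32≡6 → g
r(17)+y(24): 41≡15 → p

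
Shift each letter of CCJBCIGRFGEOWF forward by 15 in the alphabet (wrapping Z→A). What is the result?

C(2): 2+15=17 → R
C(2): 2+15=17 → R
J(9): 9+15=24 → Y
B(1): 1+15=16 → Q
C(2): 2+15=17 → R
I(8): 8+15=23 → X
G(6): 6+15=21 → V
R(17): 17+15=32≡6 → G
F(5): 5+15=20 → U
G(6): 6+15=21 → V
E(4): 4+15=19 → T
O(14): 14+15=29≡3 → D
W(22): 22+15=37≡11 → L
F(5): 5+15=20 → U

RRYQRXVGUVTDLU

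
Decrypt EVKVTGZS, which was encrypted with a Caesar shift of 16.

E(4): 4−16=-12≡14 → O
V(21): 21−16=5 → F
K(10): 10−16=-6≡20 → U
V(21): 21−16=5 → F
T(19): 19−16=3 → D
G(6): 6−16=-10≡16 → Q
Z(25): 25−16=9 → J
S(18): 18−16=2 → C

OFUFDQJC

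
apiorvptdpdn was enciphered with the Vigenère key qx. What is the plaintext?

Repeat the key across the ciphertext: qxqxqxqxqxqx
a(0)−q(16): -16≡10 → k
p(15)−x(23): -8≡18 → s
i(8)−q(16): -8≡18 → s
o(14)−x(23): -9≡17 → r
r(17)−q(16): 1 → b
v(21)−x(23): -2≡24 → y
p(15)−q(16): -1≡25 → z
t(19)−x(23): -4≡22 → w
d(3)−q(16): -13≡13 → n
p(15)−x(23): -8≡18 → s
d(3)−q(16): -13≡13 → n
n(13)−x(23): -10≡16 → q

kssrbyzwnsnq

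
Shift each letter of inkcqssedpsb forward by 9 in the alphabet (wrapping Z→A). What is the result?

rwtlzbbnmybk

i(8): 8+9=17 → r
n(13): 13+9=22 → w
k(10): 10+9=19 → t
c(2): 2+9=11 → l
q(16): 16+9=25 → z
s(18): 18+9=27≡1 → b
s(18): 18+9=27≡1 → b
e(4): 4+9=13 → n
d(3): 3+9=12 → m
p(15): 15+9=24 → y
s(18): 18+9=27≡1 → b
b(1): 1+9=10 → k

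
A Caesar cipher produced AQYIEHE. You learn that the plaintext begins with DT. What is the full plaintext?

From the crib: A(0)−D(3)=-3≡23, so the shift is 23.
Subtract 23 from each ciphertext letter:
A(0): 0−23=-23≡3 → D
Q(16): 16−23=-7≡19 → T
Y(24): 24−23=1 → B
I(8): 8−23=-15≡11 → L
E(4): 4−23=-19≡7 → H
H(7): 7−23=-16≡10 → K
E(4): 4−23=-19≡7 → H

DTBLHKH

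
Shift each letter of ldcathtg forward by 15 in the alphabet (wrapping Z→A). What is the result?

asrpiwiv

l(11): 11+15=26≡0 → a
d(3): 3+15=18 → s
c(2): 2+15=17 → r
a(0): 0+15=15 → p
t(19): 19+15=34≡8 → i
h(7): 7+15=22 → w
t(19): 19+15=34≡8 → i
g(6): 6+15=21 → v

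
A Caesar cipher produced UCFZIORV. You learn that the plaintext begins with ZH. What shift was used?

21

From the crib: U(20)−Z(25)=-5≡21, so the shift is 21.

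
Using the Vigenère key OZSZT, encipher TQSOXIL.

Repeat the key across the message: OZSZTOZ
T(19)+O(14): 33≡7 → H
Q(16)+Z(25): 41≡15 → P
S(18)+S(18): 36≡10 → K
O(14)+Z(25): 39≡13 → N
X(23)+T(19): 42≡16 → Q
I(8)+O(14): 22 → W
L(11)+Z(25): 36≡10 → K

HPKNQWK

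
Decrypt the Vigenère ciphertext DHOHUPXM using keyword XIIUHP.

GZGNNAAE

Repeat the key across the ciphertext: XIIUHPXI
D(3)−X(23): -20≡6 → G
H(7)−I(8): -1≡25 → Z
O(14)−I(8): 6 → G
H(7)−U(20): -13≡13 → N
U(20)−H(7): 13 → N
P(15)−P(15): 0 → A
X(23)−X(23): 0 → A
M(12)−I(8): 4 → E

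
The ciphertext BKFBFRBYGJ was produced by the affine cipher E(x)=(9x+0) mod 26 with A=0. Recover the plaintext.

DEPDPZDUSB

The inverse of 9 mod 26 is 3, since 9·3=27≡1. Apply D(y)=3·(y−0) mod 26:
B(1): 3·(1−0)=3 → D
K(10): 3·(10−0)=30≡4 → E
F(5): 3·(5−0)=15 → P
B(1): 3·(1−0)=3 → D
F(5): 3·(5−0)=15 → P
R(17): 3·(17−0)=51≡25 → Z
B(1): 3·(1−0)=3 → D
Y(24): 3·(24−0)=72≡20 → U
G(6): 3·(6−0)=18 → S
J(9): 3·(9−0)=27≡1 → B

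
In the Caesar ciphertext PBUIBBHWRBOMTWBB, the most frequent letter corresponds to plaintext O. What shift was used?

13

The most frequent ciphertext letter is B (appears 6 times).
B is position 1; O is position 14.
Shift = -13≡13.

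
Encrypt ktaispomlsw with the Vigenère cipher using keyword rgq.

Repeat the key across the message: rgqrgqrgqrg
k(10)+r(17): 27≡1 → b
t(19)+g(6): 25 → z
a(0)+q(16): 16 → q
i(8)+r(17): 25 → z
s(18)+g(6): 24 → y
p(15)+q(16): 31≡5 → f
o(14)+r(17): 31≡5 → f
m(12)+g(6): 18 → s
l(11)+q(16): 27≡1 → b
s(18)+r(17): 35≡9 → j
w(22)+g(6): 28≡2 → c

bzqzyffsbjc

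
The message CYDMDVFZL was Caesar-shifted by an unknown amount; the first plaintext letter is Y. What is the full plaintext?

From the crib: C(2)−Y(24)=-22≡4, so the shift is 4.
Subtract 4 from each ciphertext letter:
C(2): 2−4=-2≡24 → Y
Y(24): 24−4=20 → U
D(3): 3−4=-1≡25 → Z
M(12): 12−4=8 → I
D(3): 3−4=-1≡25 → Z
V(21): 21−4=17 → R
F(5): 5−4=1 → B
Z(25): 25−4=21 → V
L(11): 11−4=7 → H

YUZIZRBVH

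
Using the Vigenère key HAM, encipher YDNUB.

Repeat the key across the message: HAMHA
Y(24)+H(7): 31≡5 → F
D(3)+A(0): 3 → D
N(13)+M(12): 25 → Z
U(20)+H(7): 27≡1 → B
B(1)+A(0): 1 → B

FDZBB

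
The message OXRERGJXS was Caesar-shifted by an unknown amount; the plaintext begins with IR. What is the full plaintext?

From the crib: O(14)−I(8)=6, so the shift is 6.
Subtract 6 from each ciphertext letter:
O(14): 14−6=8 → I
X(23): 23−6=17 → R
R(17): 17−6=11 → L
E(4): 4−6=-2≡24 → Y
R(17): 17−6=11 → L
G(6): 6−6=0 → A
J(9): 9−6=3 → D
X(23): 23−6=17 → R
S(18): 18−6=12 → M

IRLYLADRM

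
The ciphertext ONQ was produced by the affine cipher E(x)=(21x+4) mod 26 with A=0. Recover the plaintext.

YTI

The inverse of 21 mod 26 is 5, since 21·5=105≡1. Apply D(y)=5·(y−4) mod 26:
O(14): 5·(14−4)=50≡24 → Y
N(13): 5·(13−4)=45≡19 → T
Q(16): 5·(16−4)=60≡8 → I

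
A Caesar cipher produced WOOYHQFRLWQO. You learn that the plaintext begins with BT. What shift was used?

From the crib: W(22)−B(1)=21, so the shift is 21.

21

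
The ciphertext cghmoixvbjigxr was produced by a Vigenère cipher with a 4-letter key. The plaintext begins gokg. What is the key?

Subtract each crib letter from the matching ciphertext letter (mod 26):
c(2)−g(6)=-4≡22 → w
g(6)−o(14)=-8≡18 → s
h(7)−k(10)=-3≡23 → x
m(12)−g(6)=6 → g

wsxg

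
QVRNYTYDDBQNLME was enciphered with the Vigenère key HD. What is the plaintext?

JSKKRQRAWYJKEJX

Repeat the key across the ciphertext: HDHDHDHDHDHDHDH
Q(16)−H(7): 9 → J
V(21)−D(3): 18 → S
R(17)−H(7): 10 → K
N(13)−D(3): 10 → K
Y(24)−H(7): 17 → R
T(19)−D(3): 16 → Q
Y(24)−H(7): 17 → R
D(3)−D(3): 0 → A
D(3)−H(7): -4≡22 → W
B(1)−D(3): -2≡24 → Y
Q(16)−H(7): 9 → J
N(13)−D(3): 10 → K
L(11)−H(7): 4 → E
M(12)−D(3): 9 → J
E(4)−H(7): -3≡23 → X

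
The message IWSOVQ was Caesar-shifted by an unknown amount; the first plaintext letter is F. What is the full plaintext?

FTPLSN

From the crib: I(8)−F(5)=3, so the shift is 3.
Subtract 3 from each ciphertext letter:
I(8): 8−3=5 → F
W(22): 22−3=19 → T
S(18): 18−3=15 → P
O(14): 14−3=11 → L
V(21): 21−3=18 → S
Q(16): 16−3=13 → N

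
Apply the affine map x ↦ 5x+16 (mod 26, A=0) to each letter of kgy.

k(10): 5·10+16=66≡14 → o
g(6): 5·6+16=46≡20 → u
y(24): 5·24+16=136≡6 → g

oug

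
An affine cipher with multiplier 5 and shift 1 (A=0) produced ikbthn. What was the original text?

The inverse of 5 mod 26 is 21, since 5·21=105≡1. Apply D(y)=21·(y−1) mod 26:
i(8): 21·(8−1)=147≡17 → r
k(10): 21·(10−1)=189≡7 → h
b(1): 21·(1−1)=0 → a
t(19): 21·(19−1)=378≡14 → o
h(7): 21·(7−1)=126≡22 → w
n(13): 21·(13−1)=252≡18 → s

rhaows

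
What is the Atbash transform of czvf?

xaeu

c(2) → x(23)
z(25) → a(0)
v(21) → e(4)
f(5) → u(20)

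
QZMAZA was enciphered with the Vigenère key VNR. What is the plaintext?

VMVFMJ

Repeat the key across the ciphertext: VNRVNR
Q(16)−V(21): -5≡21 → V
Z(25)−N(13): 12 → M
M(12)−R(17): -5≡21 → V
A(0)−V(21): -21≡5 → F
Z(25)−N(13): 12 → M
A(0)−R(17): -17≡9 → J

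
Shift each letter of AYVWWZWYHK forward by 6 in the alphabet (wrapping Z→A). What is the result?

A(0): 0+6=6 → G
Y(24): 24+6=30≡4 → E
V(21): 21+6=27≡1 → B
W(22): 22+6=28≡2 → C
W(22): 22+6=28≡2 → C
Z(25): 25+6=31≡5 → F
W(22): 22+6=28≡2 → C
Y(24): 24+6=30≡4 → E
H(7): 7+6=13 → N
K(10): 10+6=16 → Q

GEBCCFCENQ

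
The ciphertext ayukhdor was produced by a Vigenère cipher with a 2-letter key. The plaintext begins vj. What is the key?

fp

Subtract each crib letter from the matching ciphertext letter (mod 26):
a(0)−v(21)=-21≡5 → f
y(24)−j(9)=15 → p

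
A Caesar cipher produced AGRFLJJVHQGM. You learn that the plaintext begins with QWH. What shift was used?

From the crib: A(0)−Q(16)=-16≡10, so the shift is 10.

10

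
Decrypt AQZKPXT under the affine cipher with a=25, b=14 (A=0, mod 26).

The inverse of 25 mod 26 is 25, since 25·25=625≡1. Apply D(y)=25·(y−14) mod 26:
A(0): 25·(0−14)=-350≡14 → O
Q(16): 25·(16−14)=50≡24 → Y
Z(25): 25·(25−14)=275≡15 → P
K(10): 25·(10−14)=-100≡4 → E
P(15): 25·(15−14)=25 → Z
X(23): 25·(23−14)=225≡17 → R
T(19): 25·(19−14)=125≡21 → V

OYPEZRV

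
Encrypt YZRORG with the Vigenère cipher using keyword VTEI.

TSVWMZ

Repeat the key across the message: VTEIVT
Y(24)+V(21): 45≡19 → T
Z(25)+T(19): 44≡18 → S
R(17)+E(4): 21 → V
O(14)+I(8): 22 → W
R(17)+V(21): 38≡12 → M
G(6)+T(19): 25 → Z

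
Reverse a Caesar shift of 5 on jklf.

efga

j(9): 9−5=4 → e
k(10): 10−5=5 → f
l(11): 11−5=6 → g
f(5): 5−5=0 → a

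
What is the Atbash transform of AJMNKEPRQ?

ZQNMPVKIJ

A(0) → Z(25)
J(9) → Q(16)
M(12) → N(13)
N(13) → M(12)
K(10) → P(15)
E(4) → V(21)
P(15) → K(10)
R(17) → I(8)
Q(16) → J(9)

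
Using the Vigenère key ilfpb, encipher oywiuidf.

Repeat the key across the message: ilfpbilf
o(14)+i(8): 22 → w
y(24)+l(11): 35≡9 → j
w(22)+f(5): 27≡1 → b
i(8)+p(15): 23 → x
u(20)+b(1): 21 → v
i(8)+i(8): 16 → q
d(3)+l(11): 14 → o
f(5)+f(5): 10 → k

wjbxvqok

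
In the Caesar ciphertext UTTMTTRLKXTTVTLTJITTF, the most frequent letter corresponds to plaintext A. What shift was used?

19

The most frequent ciphertext letter is T (appears 10 times).
T is position 19; A is position 0.
Shift = 19.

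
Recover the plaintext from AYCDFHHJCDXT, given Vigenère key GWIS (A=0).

Repeat the key across the ciphertext: GWISGWISGWIS
A(0)−G(6): -6≡20 → U
Y(24)−W(22): 2 → C
C(2)−I(8): -6≡20 → U
D(3)−S(18): -15≡11 → L
F(5)−G(6): -1≡25 → Z
H(7)−W(22): -15≡11 → L
H(7)−I(8): -1≡25 → Z
J(9)−S(18): -9≡17 → R
C(2)−G(6): -4≡22 → W
D(3)−W(22): -19≡7 → H
X(23)−I(8): 15 → P
T(19)−S(18): 1 → B

UCULZLZRWHPB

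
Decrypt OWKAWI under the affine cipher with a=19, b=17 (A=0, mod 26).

The inverse of 19 mod 26 is 11, since 19·11=209≡1. Apply D(y)=11·(y−17) mod 26:
O(14): 11·(14−17)=-33≡19 → T
W(22): 11·(22−17)=55≡3 → D
K(10): 11·(10−17)=-77≡1 → B
A(0): 11·(0−17)=-187≡21 → V
W(22): 11·(22−17)=55≡3 → D
I(8): 11·(8−17)=-99≡5 → F

TDBVDF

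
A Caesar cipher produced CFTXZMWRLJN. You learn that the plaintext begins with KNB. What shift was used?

From the crib: C(2)−K(10)=-8≡18, so the shift is 18.

18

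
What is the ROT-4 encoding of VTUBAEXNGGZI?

V(21): 21+4=25 → Z
T(19): 19+4=23 → X
U(20): 20+4=24 → Y
B(1): 1+4=5 → F
A(0): 0+4=4 → E
E(4): 4+4=8 → I
X(23): 23+4=27≡1 → B
N(13): 13+4=17 → R
G(6): 6+4=10 → K
G(6): 6+4=10 → K
Z(25): 25+4=29≡3 → D
I(8): 8+4=12 → M

ZXYFEIBRKKDM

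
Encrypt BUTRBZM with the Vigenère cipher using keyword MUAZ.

NOTQNTM

Repeat the key across the message: MUAZMUA
B(1)+M(12): 13 → N
U(20)+U(20): 40≡14 → O
T(19)+A(0): 19 → T
R(17)+Z(25): 42≡16 → Q
B(1)+M(12): 13 → N
Z(25)+U(20): 45≡19 → T
M(12)+A(0): 12 → M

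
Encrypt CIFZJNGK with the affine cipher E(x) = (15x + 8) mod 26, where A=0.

C(2): 15·2+8=38≡12 → M
I(8): 15·8+8=128≡24 → Y
F(5): 15·5+8=83≡5 → F
Z(25): 15·25+8=383≡19 → T
J(9): 15·9+8=143≡13 → N
N(13): 15·13+8=203≡21 → V
G(6): 15·6+8=98≡20 → U
K(10): 15·10+8=158≡2 → C

MYFTNVUC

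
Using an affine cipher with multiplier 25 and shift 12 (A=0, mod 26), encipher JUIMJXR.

J(9): 25·9+12=237≡3 → D
U(20): 25·20+12=512≡18 → S
I(8): 25·8+12=212≡4 → E
M(12): 25·12+12=312≡0 → A
J(9): 25·9+12=237≡3 → D
X(23): 25·23+12=587≡15 → P
R(17): 25·17+12=437≡21 → V

DSEADPV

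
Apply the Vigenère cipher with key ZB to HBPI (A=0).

GCOJ

Repeat the key across the message: ZBZB
H(7)+Z(25): 32≡6 → G
B(1)+B(1): 2 → C
P(15)+Z(25): 40≡14 → O
I(8)+B(1): 9 → J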